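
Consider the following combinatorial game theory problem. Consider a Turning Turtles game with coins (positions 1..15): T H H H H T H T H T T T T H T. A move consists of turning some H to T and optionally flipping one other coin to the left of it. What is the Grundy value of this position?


Coins: T H H H H T H T H T T T T H T
Key fact: a single head at position k behaves exactly like a Nim heap of size k (turning it to T and optionally flipping a coin at j < k corresponds to moving the heap from k to j, or to 0), and heads combine as a disjunctive sum (two heads at the same place would cancel, matching j XOR j = 0). So the Nim-value is the XOR of the 1-indexed positions of the heads.
Face-up positions (1-indexed): [2, 3, 4, 5, 7, 9, 14]
XOR 0 with 2: 0 XOR 2 = 2
XOR 2 with 3: 2 XOR 3 = 1
XOR 1 with 4: 1 XOR 4 = 5
XOR 5 with 5: 5 XOR 5 = 0
XOR 0 with 7: 0 XOR 7 = 7
XOR 7 with 9: 7 XOR 9 = 14
XOR 14 with 14: 14 XOR 14 = 0
Nim-value = 0

0


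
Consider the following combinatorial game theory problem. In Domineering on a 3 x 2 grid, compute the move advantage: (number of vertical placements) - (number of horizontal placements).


Board is 3 x 2 (rows x cols).
Left (vertical) placements: (rows-1) * cols = 2 * 2 = 4
Right (horizontal) placements: rows * (cols-1) = 3 * 1 = 3
Advantage = Left - Right = 4 - 3 = 1

1


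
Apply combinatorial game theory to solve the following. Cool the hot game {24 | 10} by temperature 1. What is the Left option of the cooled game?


Original game: {24 | 10} (a switch {a | b} with a > b).
Cooling by t (for t below the temperature (a - b)/2 = 7) taxes each move by t: {a | b} cooled by t is {a - t | b + t}.
Cooling amount: t = 1
Cooled Left option: 24 - 1 = 23
Cooled Right option: 10 + 1 = 11
Cooled game: {23 | 11}
Left option = 23

23


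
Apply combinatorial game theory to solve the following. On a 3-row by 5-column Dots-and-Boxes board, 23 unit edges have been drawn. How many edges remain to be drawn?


Grid: 3 x 5 boxes, i.e. 4 rows and 6 columns of dots.
Horizontal edges: (rows + 1) * cols = 4 * 5 = 20
Vertical edges: rows * (cols + 1) = 3 * 6 = 18
Total edges: 20 + 18 = 38
Edges drawn: 23
Remaining: 38 - 23 = 15

15


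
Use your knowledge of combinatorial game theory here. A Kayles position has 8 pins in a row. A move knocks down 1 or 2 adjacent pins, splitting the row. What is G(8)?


Kayles: a move removes 1 or 2 adjacent pins from a contiguous row.
Removing pins from a row of k leaves two independent rows (a, b) with a + b = k - 1 (one pin) or a + b = k - 2 (two pins); an end removal gives a = 0.
By Sprague-Grundy, G(k) = mex{ G(a) XOR G(b) } over all these splits. G(0) = 0.
G(1): splits (0,0):0^0=0 -> mex({0}) = 1
G(2): splits (0,1):0^1=1 (0,0):0^0=0 -> mex({0, 1}) = 2
G(3): splits (0,2):0^2=2 (1,1):1^1=0 (0,1):0^1=1 -> mex({0, 1, 2}) = 3
G(4): splits (0,3):0^3=3 (1,2):1^2=3 (0,2):0^2=2 (1,1):1^1=0 -> mex({0, 2, 3}) = 1
G(5): splits (0,4):0^1=1 (1,3):1^3=2 (2,2):2^2=0 (0,3):0^3=3 (1,2):1^2=3 -> mex({0, 1, 2, 3}) = 4
G(6) = mex({0, 1, 2, 4}) = 3
G(7) = mex({0, 1, 3, 4, 5}) = 2
G(8) = mex({0, 2, 3, 5, 6}) = 1
Therefore G(8) = 1.

1


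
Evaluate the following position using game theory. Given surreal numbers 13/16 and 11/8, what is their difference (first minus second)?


x = 13/16, y = 11/8
Converting to common denominator: 16
x = 13/16, y = 22/16
x - y = 13/16 - 11/8 = -9/16

-9/16


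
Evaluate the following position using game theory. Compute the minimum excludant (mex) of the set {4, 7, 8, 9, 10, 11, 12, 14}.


Set = {4, 7, 8, 9, 10, 11, 12, 14}
0 is NOT in the set. This is the mex.
mex = 0

0


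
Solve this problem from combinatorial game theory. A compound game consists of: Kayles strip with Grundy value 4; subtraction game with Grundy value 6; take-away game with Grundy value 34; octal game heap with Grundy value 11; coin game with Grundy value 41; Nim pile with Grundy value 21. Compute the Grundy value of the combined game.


By the Sprague-Grundy theorem, the Grundy value of a sum of games is the XOR of individual Grundy values.
Kayles strip: Grundy value = 4. Running XOR: 0 XOR 4 = 4
subtraction game: Grundy value = 6. Running XOR: 4 XOR 6 = 2
take-away game: Grundy value = 34. Running XOR: 2 XOR 34 = 32
octal game heap: Grundy value = 11. Running XOR: 32 XOR 11 = 43
coin game: Grundy value = 41. Running XOR: 43 XOR 41 = 2
Nim pile: Grundy value = 21. Running XOR: 2 XOR 21 = 23
The combined Grundy value is 23.

23


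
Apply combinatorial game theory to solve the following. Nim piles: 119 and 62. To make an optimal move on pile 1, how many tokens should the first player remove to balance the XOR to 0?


Piles: 119 and 62
Current XOR: 119 XOR 62 = 73 (non-zero, so this is an N-position).
To make the XOR zero, we need to find a move that balances the piles.
For pile 1 (size 119): target = 119 XOR 73 = 62
We reduce pile 1 from 119 to 62.
Tokens removed: 119 - 62 = 57
Verification: 62 XOR 62 = 0

57


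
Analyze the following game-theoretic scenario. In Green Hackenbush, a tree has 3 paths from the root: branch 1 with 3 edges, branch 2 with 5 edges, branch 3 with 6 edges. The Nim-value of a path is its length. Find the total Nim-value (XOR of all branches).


The tree has 3 branches from the ground vertex.
In Green Hackenbush, the Nim-value of a simple path of length k is k.
Branch 1: length 3, Nim-value = 3
Branch 2: length 5, Nim-value = 5
Branch 3: length 6, Nim-value = 6
Total Nim-value = XOR of all branch values:
0 XOR 3 = 3
3 XOR 5 = 6
6 XOR 6 = 0
Nim-value of the tree = 0

0


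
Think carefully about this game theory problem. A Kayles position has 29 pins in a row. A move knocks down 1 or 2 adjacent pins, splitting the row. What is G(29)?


Kayles: a move removes 1 or 2 adjacent pins from a contiguous row.
Removing pins from a row of k leaves two independent rows (a, b) with a + b = k - 1 (one pin) or a + b = k - 2 (two pins); an end removal gives a = 0.
By Sprague-Grundy, G(k) = mex{ G(a) XOR G(b) } over all these splits. G(0) = 0.
G(1): splits (0,0):0^0=0 -> mex({0}) = 1
G(2): splits (0,1):0^1=1 (0,0):0^0=0 -> mex({0, 1}) = 2
G(3): splits (0,2):0^2=2 (1,1):1^1=0 (0,1):0^1=1 -> mex({0, 1, 2}) = 3
G(4): splits (0,3):0^3=3 (1,2):1^2=3 (0,2):0^2=2 (1,1):1^1=0 -> mex({0, 2, 3}) = 1
G(5): splits (0,4):0^1=1 (1,3):1^3=2 (2,2):2^2=0 (0,3):0^3=3 (1,2):1^2=3 -> mex({0, 1, 2, 3}) = 4
G(6) = mex({0, 1, 2, 4}) = 3
G(7) = mex({0, 1, 3, 4, 5}) = 2
G(8) = mex({0, 2, 3, 5, 6}) = 1
G(9) = mex({0, 1, 2, 3, 6, 7}) = 4
G(10) = mex({0, 1, 3, 4, 5, 7}) = 2
G(11) = mex({0, 1, 2, 3, 4, 5}) = 6
G(12) = mex({0, 1, 2, 3, 5, 6, 7}) = 4
G(13) = mex({0, 2, 3, 4, 6, 7}) = 1
G(14) = mex({0, 1, 4, 5, 6, 7}) = 2
G(15) = mex({0, 1, 2, 3, 4, 5, 6}) = 7
G(16) = mex({0, 2, 3, 5, 6, 7}) = 1
G(17) = mex({0, 1, 2, 3, 5, 6, 7}) = 4
G(18) = mex({0, 1, 2, 4, 5, 6}) = 3
G(19) = mex({0, 1, 3, 4, 5, 7}) = 2
G(20) = mex({0, 2, 3, 4, 5, 6, 7}) = 1
G(21) = mex({0, 1, 2, 3, 5, 6, 7}) = 4
G(22) = mex({0, 1, 2, 3, 4, 5, 7}) = 6
G(23) = mex({0, 1, 2, 3, 4, 5, 6}) = 7
G(24) = mex({0, 1, 2, 3, 5, 6, 7}) = 4
G(25) = mex({0, 2, 3, 4, 6, 7}) = 1
G(26) = mex({0, 1, 3, 4, 5, 6, 7}) = 2
G(27) = mex({0, 1, 2, 3, 4, 5, 6, 7}) = 8
G(28) = mex({0, 1, 2, 3, 4, 6, 7, 8}) = 5
G(29) = mex({0, 1, 2, 3, 5, 6, 7, 8, 9}) = 4
Therefore G(29) = 4.

4


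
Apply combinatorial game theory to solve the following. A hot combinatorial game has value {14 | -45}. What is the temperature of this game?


The game is {14 | -45}, a switch {a | b} with numbers a > b.
Cooling {a | b} by t gives {a - t | b + t}, which stops being hot when a - t = b + t, i.e. at t = (a - b)/2. So the temperature of a switch is (a - b)/2.
Temperature = (Left option - Right option) / 2
= (14 - (-45)) / 2
= 59 / 2
= 59/2

59/2


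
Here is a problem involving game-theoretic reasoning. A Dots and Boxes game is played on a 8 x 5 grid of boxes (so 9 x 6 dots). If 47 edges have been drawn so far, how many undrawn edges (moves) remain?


Grid: 8 x 5 boxes, i.e. 9 rows and 6 columns of dots.
Horizontal edges: (rows + 1) * cols = 9 * 5 = 45
Vertical edges: rows * (cols + 1) = 8 * 6 = 48
Total edges: 45 + 48 = 93
Edges drawn: 47
Remaining: 93 - 47 = 46

46


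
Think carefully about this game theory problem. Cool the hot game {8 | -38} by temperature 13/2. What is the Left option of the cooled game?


Original game: {8 | -38} (a switch {a | b} with a > b).
Cooling by t (for t below the temperature (a - b)/2 = 23) taxes each move by t: {a | b} cooled by t is {a - t | b + t}.
Cooling amount: t = 13/2
Cooled Left option: 8 - 13/2 = 3/2
Cooled Right option: -38 + 13/2 = -63/2
Cooled game: {3/2 | -63/2}
Left option = 3/2

3/2


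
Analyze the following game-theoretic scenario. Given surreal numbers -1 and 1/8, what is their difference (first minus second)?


x = -1, y = 1/8
Converting to common denominator: 8
x = -8/8, y = 1/8
x - y = -1 - 1/8 = -9/8

-9/8


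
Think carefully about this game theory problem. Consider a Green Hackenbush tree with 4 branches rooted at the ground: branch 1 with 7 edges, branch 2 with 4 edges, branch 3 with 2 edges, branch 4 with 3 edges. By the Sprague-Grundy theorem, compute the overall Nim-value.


The tree has 4 branches from the ground vertex.
In Green Hackenbush, the Nim-value of a simple path of length k is k.
Branch 1: length 7, Nim-value = 7
Branch 2: length 4, Nim-value = 4
Branch 3: length 2, Nim-value = 2
Branch 4: length 3, Nim-value = 3
Total Nim-value = XOR of all branch values:
0 XOR 7 = 7
7 XOR 4 = 3
3 XOR 2 = 1
1 XOR 3 = 2
Nim-value of the tree = 2

2


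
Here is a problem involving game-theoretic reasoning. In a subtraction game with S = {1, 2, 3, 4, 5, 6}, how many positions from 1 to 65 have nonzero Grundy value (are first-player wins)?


Subtraction set S = {1, 2, 3, 4, 5, 6}, so G(n) = n mod 7.
G(n) = 0 when n is a multiple of 7.
Multiples of 7 in [1, 65]: 9
N-positions (nonzero Grundy) = 65 - 9 = 56

56


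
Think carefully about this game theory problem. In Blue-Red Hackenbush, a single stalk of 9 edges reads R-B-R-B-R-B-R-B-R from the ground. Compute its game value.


Edges (from ground): R-B-R-B-R-B-R-B-R
By Berlekamp's sign-expansion rule, a Blue-Red Hackenbush stalk has the value of the surreal number whose sign sequence is the edge sequence with B -> + and R -> -.
Sign sequence: -+-+-+-+-
Trace the sign expansion in the surreal number tree, starting from 0:
Edge 1: R (sign -) -> bounds (-inf, 0), value = -1
Edge 2: B (sign +) -> bounds (-1, 0), value = -1/2
Edge 3: R (sign -) -> bounds (-1, -1/2), value = -3/4
Edge 4: B (sign +) -> bounds (-3/4, -1/2), value = -5/8
Edge 5: R (sign -) -> bounds (-3/4, -5/8), value = -11/16
Edge 6: B (sign +) -> bounds (-11/16, -5/8), value = -21/32
Edge 7: R (sign -) -> bounds (-11/16, -21/32), value = -43/64
Edge 8: B (sign +) -> bounds (-43/64, -21/32), value = -85/128
Edge 9: R (sign -) -> bounds (-43/64, -85/128), value = -171/256
Game value = -171/256

-171/256


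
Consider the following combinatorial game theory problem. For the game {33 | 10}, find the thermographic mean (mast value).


Game = {33 | 10}, a switch {a | b} with numbers a > b.
Its thermograph has left wall a - t and right wall b + t, which meet at t = (a - b)/2, where both equal (a + b)/2. So the mast (mean value) is at (a + b)/2.
Mean = (33 + (10))/2 = 43/2 = 43/2

43/2


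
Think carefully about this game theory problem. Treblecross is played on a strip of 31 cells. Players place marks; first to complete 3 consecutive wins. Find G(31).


Treblecross: place X on empty cells; 3-in-a-row wins.
Playing within two cells of an existing X lets the opponent win at once, so sensible play treats the cells i-2..i+2 around each X as dead. The player left with no safe cell loses, so this is a normal-play take-away game on strips of safe cells.
Placing X at cell i (0-indexed) of a strip of k safe cells leaves independent strips of sizes max(0, i-2) and max(0, k-i-3). Hence G(k) = mex{ G(max(0,i-2)) XOR G(max(0,k-i-3)) : 0 <= i < k }, with G(0) = 0.
G(1): splits (0,0):0^0=0 -> mex({0}) = 1
G(2): splits (0,0):0^0=0 -> mex({0}) = 1
G(3): splits (0,0):0^0=0 -> mex({0}) = 1
G(4): splits (0,1):0^1=1 (0,0):0^0=0 -> mex({0, 1}) = 2
G(5): splits (0,2):0^1=1 (0,1):0^1=1 (0,0):0^0=0 -> mex({0, 1}) = 2
G(6) = mex({1}) = 0
G(7) = mex({0, 1, 2}) = 3
G(8) = mex({0, 1, 2}) = 3
G(9) = mex({0, 2}) = 1
G(10) = mex({0, 2, 3}) = 1
G(11) = mex({0, 3}) = 1
G(12) = mex({1, 3}) = 0
G(13) = mex({0, 1, 2, 3}) = 4
G(14) = mex({0, 1, 2}) = 3
G(15) = mex({0, 1, 2}) = 3
G(16) = mex({0, 1, 2, 4}) = 3
G(17) = mex({0, 1, 3, 4}) = 2
G(18) = mex({0, 1, 3, 4}) = 2
G(19) = mex({0, 1, 3, 5}) = 2
G(20) = mex({0, 1, 2, 3, 5}) = 4
G(21) = mex({0, 1, 2, 3, 5}) = 4
G(22) = mex({1, 2, 6}) = 0
G(23) = mex({0, 1, 2, 3, 4, 6}) = 5
G(24) = mex({0, 1, 2, 3, 4}) = 5
G(25) = mex({0, 1, 3, 4, 7}) = 2
G(26) = mex({0, 1, 3, 4, 5, 7}) = 2
G(27) = mex({0, 1, 3, 5}) = 2
G(28) = mex({0, 1, 2, 5}) = 3
G(29) = mex({0, 1, 2, 4, 5, 6}) = 3
G(30) = mex({1, 2, 4, 6}) = 0
G(31) = mex({0, 1, 2, 3, 4, 6}) = 5
Therefore G(31) = 5.

5


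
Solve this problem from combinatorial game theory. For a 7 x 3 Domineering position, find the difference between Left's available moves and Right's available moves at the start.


Board is 7 x 3 (rows x cols).
Left (vertical) placements: (rows-1) * cols = 6 * 3 = 18
Right (horizontal) placements: rows * (cols-1) = 7 * 2 = 14
Advantage = Left - Right = 18 - 14 = 4

4


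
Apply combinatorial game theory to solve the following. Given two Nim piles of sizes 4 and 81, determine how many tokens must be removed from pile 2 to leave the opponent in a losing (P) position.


Piles: 4 and 81
Current XOR: 4 XOR 81 = 85 (non-zero, so this is an N-position).
To make the XOR zero, we need to find a move that balances the piles.
For pile 2 (size 81): target = 81 XOR 85 = 4
We reduce pile 2 from 81 to 4.
Tokens removed: 81 - 4 = 77
Verification: 4 XOR 4 = 0

77


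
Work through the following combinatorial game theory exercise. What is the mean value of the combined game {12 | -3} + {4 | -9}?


G1 = {12 | -3}, G2 = {4 | -9}
Each is a switch {a | b} with numbers a > b; its mean value is (a + b)/2, and mean value is additive over game sums: m(G1 + G2) = m(G1) + m(G2).
Mean of G1 = (12 + (-3))/2 = 9/2 = 9/2
Mean of G2 = (4 + (-9))/2 = -5/2 = -5/2
Mean of G1 + G2 = 9/2 + -5/2 = 2

2


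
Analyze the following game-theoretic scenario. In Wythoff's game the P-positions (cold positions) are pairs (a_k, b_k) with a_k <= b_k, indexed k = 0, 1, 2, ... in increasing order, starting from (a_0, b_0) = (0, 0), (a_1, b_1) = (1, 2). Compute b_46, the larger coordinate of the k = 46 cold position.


By Wythoff's theorem, a_k = floor(k * phi) and b_k = floor(k * phi^2) = a_k + k, where phi = (1 + sqrt(5))/2 is the golden ratio.
phi = (1 + sqrt(5))/2 = 1.618034
phi^2 = phi + 1 = 2.618034
k = 46
k * phi^2 = 46 * 2.618034 = 120.429563
b_46 = floor(k * phi^2) = 120 (check: a_46 + k = 74 + 46 = 120)

120


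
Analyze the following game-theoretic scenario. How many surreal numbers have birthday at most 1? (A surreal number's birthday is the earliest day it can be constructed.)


Day 0: {|} = 0 is born. Count = 1.
Day n: the number of surreal numbers born by day n is 2^(n+1) - 1.
By day 0: 2^1 - 1 = 1
By day 1: 2^2 - 1 = 3
By day 1: 3 surreal numbers.

3


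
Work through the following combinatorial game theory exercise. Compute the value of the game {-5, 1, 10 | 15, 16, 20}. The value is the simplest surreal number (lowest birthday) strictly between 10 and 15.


Left options: {-5, 1, 10}, max = 10
Right options: {15, 16, 20}, min = 15
All options are numbers and max(Left) < min(Right), so by the simplicity theorem the value is the simplest (earliest-born) number strictly between 10 and 15.
Integers 11 through 14 all lie strictly between 10 and 15.
Among integers, the simplest (lowest birthday = smallest |n|; 0 is born on day 0, +-n on day n) is 11.
No non-integer in the interval can be simpler: if x is a non-integer in the interval, then floor(x) or ceil(x) also lies in the interval (the interval contains an integer), and both are proper prefixes of x's sign expansion, i.e. born earlier. So the game value is 11.
Game value = 11

11


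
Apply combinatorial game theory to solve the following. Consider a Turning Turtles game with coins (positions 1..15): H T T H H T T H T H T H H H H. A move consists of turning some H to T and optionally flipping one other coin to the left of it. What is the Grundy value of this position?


Coins: H T T H H T T H T H T H H H H
Key fact: a single head at position k behaves exactly like a Nim heap of size k (turning it to T and optionally flipping a coin at j < k corresponds to moving the heap from k to j, or to 0), and heads combine as a disjunctive sum (two heads at the same place would cancel, matching j XOR j = 0). So the Nim-value is the XOR of the 1-indexed positions of the heads.
Face-up positions (1-indexed): [1, 4, 5, 8, 10, 12, 13, 14, 15]
XOR 0 with 1: 0 XOR 1 = 1
XOR 1 with 4: 1 XOR 4 = 5
XOR 5 with 5: 5 XOR 5 = 0
XOR 0 with 8: 0 XOR 8 = 8
XOR 8 with 10: 8 XOR 10 = 2
XOR 2 with 12: 2 XOR 12 = 14
XOR 14 with 13: 14 XOR 13 = 3
XOR 3 with 14: 3 XOR 14 = 13
XOR 13 with 15: 13 XOR 15 = 2
Nim-value = 2

2


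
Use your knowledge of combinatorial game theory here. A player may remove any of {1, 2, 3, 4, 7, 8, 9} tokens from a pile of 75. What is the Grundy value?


The subtraction set is S = {1, 2, 3, 4, 7, 8, 9}.
G(k) = mex{ G(k - s) : s in S, s <= k }. We compute iteratively: G(0) = 0.
G(1) = mex({0}) = 1
G(2) = mex({0, 1}) = 2
G(3) = mex({0, 1, 2}) = 3
G(4) = mex({0, 1, 2, 3}) = 4
G(5) = mex({1, 2, 3, 4}) = 0
G(6) = mex({0, 2, 3, 4}) = 1
G(7) = mex({0, 1, 3, 4}) = 2
G(8) = mex({0, 1, 2, 4}) = 3
G(9) = mex({0, 1, 2, 3}) = 4
G(10) = mex({1, 2, 3, 4}) = 0
G(11) = mex({0, 2, 3, 4}) = 1
G(12) = mex({0, 1, 3, 4}) = 2
G(13) = mex({0, 1, 2, 4}) = 3
Observe that G(5)..G(13) = 0, 1, 2, 3, 4, 0, 1, 2, 3 repeats G(0)..G(8) = 0, 1, 2, 3, 4, 0, 1, 2, 3.
For k >= max(S) = 9, G(k) is determined by the previous 9 values G(k-9)..G(k-1); a window of 9 consecutive values has recurred shifted by 5, so by induction G(k + 5) = G(k) for all k >= 0: the sequence is periodic from the start with period 5.
One period: G(0..4) = 0, 1, 2, 3, 4.
75 mod 5 = 0, so G(75) = G(0) = 0.

0


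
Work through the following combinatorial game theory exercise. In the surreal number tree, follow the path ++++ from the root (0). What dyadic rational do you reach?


Sign expansion: ++++
Rule: track bounds (lo, hi), initially (-inf, +inf). On '+', the current value becomes lo and we move to the simplest number in (value, hi): value + 1 if hi = +inf, otherwise the midpoint (value + hi)/2. On '-', the current value becomes hi and we move to value - 1 if lo = -inf, otherwise the midpoint (lo + value)/2.
Start at 0.
Step 1: sign = +, move right. Bounds: (0, +inf). Value = 1
Step 2: sign = +, move right. Bounds: (1, +inf). Value = 2
Step 3: sign = +, move right. Bounds: (2, +inf). Value = 3
Step 4: sign = +, move right. Bounds: (3, +inf). Value = 4
The surreal number with sign expansion ++++ is 4.

4


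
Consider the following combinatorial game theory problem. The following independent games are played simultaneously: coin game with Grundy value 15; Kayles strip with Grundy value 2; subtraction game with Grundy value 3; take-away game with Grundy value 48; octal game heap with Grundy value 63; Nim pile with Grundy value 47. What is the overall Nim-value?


By the Sprague-Grundy theorem, the Grundy value of a sum of games is the XOR of individual Grundy values.
coin game: Grundy value = 15. Running XOR: 0 XOR 15 = 15
Kayles strip: Grundy value = 2. Running XOR: 15 XOR 2 = 13
subtraction game: Grundy value = 3. Running XOR: 13 XOR 3 = 14
take-away game: Grundy value = 48. Running XOR: 14 XOR 48 = 62
octal game heap: Grundy value = 63. Running XOR: 62 XOR 63 = 1
Nim pile: Grundy value = 47. Running XOR: 1 XOR 47 = 46
The combined Grundy value is 46.

46


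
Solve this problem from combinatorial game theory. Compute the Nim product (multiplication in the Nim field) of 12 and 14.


Nim multiplication is bilinear over XOR: (u XOR v) * w = (u*w) XOR (v*w).
So we split each operand into its bit components and XOR the pairwise Nim products.
12 = 4 + 8 (as XOR of powers of 2).
14 = 2 + 4 + 8 (as XOR of powers of 2).
Using the standard Nim-product table on single bits:
  2*2 = 3,   2*4 = 8,   2*8 = 12,
  4*4 = 6,   4*8 = 11,  8*8 = 13,
and  1*x = x (identity), k*l = l*k (commutative).
Pairwise Nim products:
  4 * 2 = 8
  4 * 4 = 6
  4 * 8 = 11
  8 * 2 = 12
  8 * 4 = 11
  8 * 8 = 13
XOR them: 8 XOR 6 XOR 11 XOR 12 XOR 11 XOR 13 = 15.
Result: 12 * 14 = 15 (in Nim).

15


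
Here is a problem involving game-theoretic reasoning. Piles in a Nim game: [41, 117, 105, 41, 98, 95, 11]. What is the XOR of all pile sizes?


We need the XOR (exclusive or) of all pile sizes.
After XOR-ing pile 1 (size 41): 0 XOR 41 = 41
After XOR-ing pile 2 (size 117): 41 XOR 117 = 92
After XOR-ing pile 3 (size 105): 92 XOR 105 = 53
After XOR-ing pile 4 (size 41): 53 XOR 41 = 28
After XOR-ing pile 5 (size 98): 28 XOR 98 = 126
After XOR-ing pile 6 (size 95): 126 XOR 95 = 33
After XOR-ing pile 7 (size 11): 33 XOR 11 = 42
The Nim-value of this position is 42.

42


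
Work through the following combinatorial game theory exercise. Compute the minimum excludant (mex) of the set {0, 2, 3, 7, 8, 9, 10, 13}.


Set = {0, 2, 3, 7, 8, 9, 10, 13}
0 is in the set.
1 is NOT in the set. This is the mex.
mex = 1

1


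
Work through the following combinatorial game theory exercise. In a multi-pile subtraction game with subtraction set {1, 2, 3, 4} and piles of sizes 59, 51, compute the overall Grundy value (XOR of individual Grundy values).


Subtraction set: {1, 2, 3, 4}
For this subtraction set, G(n) = n mod 5 (period = max + 1 = 5).
Pile 1 (size 59): G(59) = 59 mod 5 = 4
Pile 2 (size 51): G(51) = 51 mod 5 = 1
Total Grundy value = XOR of all: 4 XOR 1 = 5

5


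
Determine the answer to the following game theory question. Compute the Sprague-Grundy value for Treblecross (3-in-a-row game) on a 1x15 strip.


Treblecross: place X on empty cells; 3-in-a-row wins.
Playing within two cells of an existing X lets the opponent win at once, so sensible play treats the cells i-2..i+2 around each X as dead. The player left with no safe cell loses, so this is a normal-play take-away game on strips of safe cells.
Placing X at cell i (0-indexed) of a strip of k safe cells leaves independent strips of sizes max(0, i-2) and max(0, k-i-3). Hence G(k) = mex{ G(max(0,i-2)) XOR G(max(0,k-i-3)) : 0 <= i < k }, with G(0) = 0.
G(1): splits (0,0):0^0=0 -> mex({0}) = 1
G(2): splits (0,0):0^0=0 -> mex({0}) = 1
G(3): splits (0,0):0^0=0 -> mex({0}) = 1
G(4): splits (0,1):0^1=1 (0,0):0^0=0 -> mex({0, 1}) = 2
G(5): splits (0,2):0^1=1 (0,1):0^1=1 (0,0):0^0=0 -> mex({0, 1}) = 2
G(6) = mex({1}) = 0
G(7) = mex({0, 1, 2}) = 3
G(8) = mex({0, 1, 2}) = 3
G(9) = mex({0, 2}) = 1
G(10) = mex({0, 2, 3}) = 1
G(11) = mex({0, 3}) = 1
G(12) = mex({1, 3}) = 0
G(13) = mex({0, 1, 2, 3}) = 4
G(14) = mex({0, 1, 2}) = 3
G(15) = mex({0, 1, 2}) = 3
Therefore G(15) = 3.

3


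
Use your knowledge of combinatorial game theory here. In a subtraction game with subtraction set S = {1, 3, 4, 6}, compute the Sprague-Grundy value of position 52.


The subtraction set is S = {1, 3, 4, 6}.
G(k) = mex{ G(k - s) : s in S, s <= k }. We compute iteratively: G(0) = 0.
G(1) = mex({0}) = 1
G(2) = mex({1}) = 0
G(3) = mex({0}) = 1
G(4) = mex({0, 1}) = 2
G(5) = mex({0, 1, 2}) = 3
G(6) = mex({0, 1, 3}) = 2
G(7) = mex({1, 2}) = 0
G(8) = mex({0, 2, 3}) = 1
G(9) = mex({1, 2, 3}) = 0
G(10) = mex({0, 2}) = 1
G(11) = mex({0, 1, 3}) = 2
G(12) = mex({0, 1, 2}) = 3
Observe that G(7)..G(12) = 0, 1, 0, 1, 2, 3 repeats G(0)..G(5) = 0, 1, 0, 1, 2, 3.
For k >= max(S) = 6, G(k) is determined by the previous 6 values G(k-6)..G(k-1); a window of 6 consecutive values has recurred shifted by 7, so by induction G(k + 7) = G(k) for all k >= 0: the sequence is periodic from the start with period 7.
One period: G(0..6) = 0, 1, 0, 1, 2, 3, 2.
52 mod 7 = 3, so G(52) = G(3) = 1.

1


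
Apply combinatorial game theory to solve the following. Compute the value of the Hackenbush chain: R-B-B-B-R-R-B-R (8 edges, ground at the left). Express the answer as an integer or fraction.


Edges (from ground): R-B-B-B-R-R-B-R
By Berlekamp's sign-expansion rule, a Blue-Red Hackenbush stalk has the value of the surreal number whose sign sequence is the edge sequence with B -> + and R -> -.
Sign sequence: -+++--+-
Trace the sign expansion in the surreal number tree, starting from 0:
Edge 1: R (sign -) -> bounds (-inf, 0), value = -1
Edge 2: B (sign +) -> bounds (-1, 0), value = -1/2
Edge 3: B (sign +) -> bounds (-1/2, 0), value = -1/4
Edge 4: B (sign +) -> bounds (-1/4, 0), value = -1/8
Edge 5: R (sign -) -> bounds (-1/4, -1/8), value = -3/16
Edge 6: R (sign -) -> bounds (-1/4, -3/16), value = -7/32
Edge 7: B (sign +) -> bounds (-7/32, -3/16), value = -13/64
Edge 8: R (sign -) -> bounds (-7/32, -13/64), value = -27/128
Game value = -27/128

-27/128


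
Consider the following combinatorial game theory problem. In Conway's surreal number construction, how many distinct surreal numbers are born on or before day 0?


Day 0: {|} = 0 is born. Count = 1.
Day n: the number of surreal numbers born by day n is 2^(n+1) - 1.
By day 0: 2^1 - 1 = 1
By day 0: 1 surreal numbers.

1


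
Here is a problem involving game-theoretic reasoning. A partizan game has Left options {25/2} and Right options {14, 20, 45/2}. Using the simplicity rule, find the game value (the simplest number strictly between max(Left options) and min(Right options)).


Left options: {25/2}, max = 25/2
Right options: {14, 20, 45/2}, min = 14
All options are numbers and max(Left) < min(Right), so by the simplicity theorem the value is the simplest (earliest-born) number strictly between 25/2 and 14.
The only integer strictly between 25/2 and 14 is 13.
No non-integer in the interval can be simpler: if x is a non-integer in the interval, then floor(x) or ceil(x) also lies in the interval (the interval contains an integer), and both are proper prefixes of x's sign expansion, i.e. born earlier. So the game value is 13.
Game value = 13

13


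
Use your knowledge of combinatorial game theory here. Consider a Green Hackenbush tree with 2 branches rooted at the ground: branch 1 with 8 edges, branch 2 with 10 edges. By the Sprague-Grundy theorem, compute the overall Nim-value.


The tree has 2 branches from the ground vertex.
In Green Hackenbush, the Nim-value of a simple path of length k is k.
Branch 1: length 8, Nim-value = 8
Branch 2: length 10, Nim-value = 10
Total Nim-value = XOR of all branch values:
0 XOR 8 = 8
8 XOR 10 = 2
Nim-value of the tree = 2

2


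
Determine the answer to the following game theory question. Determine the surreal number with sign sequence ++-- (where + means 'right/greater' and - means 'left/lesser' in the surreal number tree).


Sign expansion: ++--
Rule: track bounds (lo, hi), initially (-inf, +inf). On '+', the current value becomes lo and we move to the simplest number in (value, hi): value + 1 if hi = +inf, otherwise the midpoint (value + hi)/2. On '-', the current value becomes hi and we move to value - 1 if lo = -inf, otherwise the midpoint (lo + value)/2.
Start at 0.
Step 1: sign = +, move right. Bounds: (0, +inf). Value = 1
Step 2: sign = +, move right. Bounds: (1, +inf). Value = 2
Step 3: sign = -, move left. Bounds: (1, 2). Value = 3/2
Step 4: sign = -, move left. Bounds: (1, 3/2). Value = 5/4
The surreal number with sign expansion ++-- is 5/4.

5/4


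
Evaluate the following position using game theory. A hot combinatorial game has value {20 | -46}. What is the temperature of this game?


The game is {20 | -46}, a switch {a | b} with numbers a > b.
Cooling {a | b} by t gives {a - t | b + t}, which stops being hot when a - t = b + t, i.e. at t = (a - b)/2. So the temperature of a switch is (a - b)/2.
Temperature = (Left option - Right option) / 2
= (20 - (-46)) / 2
= 66 / 2
= 33

33


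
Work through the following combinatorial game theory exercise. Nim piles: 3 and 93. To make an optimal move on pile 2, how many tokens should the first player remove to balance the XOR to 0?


Piles: 3 and 93
Current XOR: 3 XOR 93 = 94 (non-zero, so this is an N-position).
To make the XOR zero, we need to find a move that balances the piles.
For pile 2 (size 93): target = 93 XOR 94 = 3
We reduce pile 2 from 93 to 3.
Tokens removed: 93 - 3 = 90
Verification: 3 XOR 3 = 0

90


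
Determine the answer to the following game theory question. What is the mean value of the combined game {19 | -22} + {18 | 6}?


G1 = {19 | -22}, G2 = {18 | 6}
Each is a switch {a | b} with numbers a > b; its mean value is (a + b)/2, and mean value is additive over game sums: m(G1 + G2) = m(G1) + m(G2).
Mean of G1 = (19 + (-22))/2 = -3/2 = -3/2
Mean of G2 = (18 + (6))/2 = 24/2 = 12
Mean of G1 + G2 = -3/2 + 12 = 21/2

21/2


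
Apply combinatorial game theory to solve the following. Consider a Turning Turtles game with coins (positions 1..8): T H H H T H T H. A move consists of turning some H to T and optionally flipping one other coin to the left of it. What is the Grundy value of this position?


Coins: T H H H T H T H
Key fact: a single head at position k behaves exactly like a Nim heap of size k (turning it to T and optionally flipping a coin at j < k corresponds to moving the heap from k to j, or to 0), and heads combine as a disjunctive sum (two heads at the same place would cancel, matching j XOR j = 0). So the Nim-value is the XOR of the 1-indexed positions of the heads.
Face-up positions (1-indexed): [2, 3, 4, 6, 8]
XOR 0 with 2: 0 XOR 2 = 2
XOR 2 with 3: 2 XOR 3 = 1
XOR 1 with 4: 1 XOR 4 = 5
XOR 5 with 6: 5 XOR 6 = 3
XOR 3 with 8: 3 XOR 8 = 11
Nim-value = 11

11


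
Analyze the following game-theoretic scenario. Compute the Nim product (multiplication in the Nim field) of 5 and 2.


Nim multiplication is bilinear over XOR: (u XOR v) * w = (u*w) XOR (v*w).
So we split each operand into its bit components and XOR the pairwise Nim products.
5 = 1 + 4 (as XOR of powers of 2).
2 = 2 (as XOR of powers of 2).
Using the standard Nim-product table on single bits:
  2*2 = 3,   2*4 = 8,   2*8 = 12,
  4*4 = 6,   4*8 = 11,  8*8 = 13,
and  1*x = x (identity), k*l = l*k (commutative).
Pairwise Nim products:
  1 * 2 = 2
  4 * 2 = 8
XOR them: 2 XOR 8 = 10.
Result: 5 * 2 = 10 (in Nim).

10


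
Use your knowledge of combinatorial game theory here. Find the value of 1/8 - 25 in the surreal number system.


x = 1/8, y = 25
Converting to common denominator: 8
x = 1/8, y = 200/8
x - y = 1/8 - 25 = -199/8

-199/8


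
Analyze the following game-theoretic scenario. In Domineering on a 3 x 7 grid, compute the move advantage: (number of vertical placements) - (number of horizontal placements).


Board is 3 x 7 (rows x cols).
Left (vertical) placements: (rows-1) * cols = 2 * 7 = 14
Right (horizontal) placements: rows * (cols-1) = 3 * 6 = 18
Advantage = Left - Right = 14 - 18 = -4

-4


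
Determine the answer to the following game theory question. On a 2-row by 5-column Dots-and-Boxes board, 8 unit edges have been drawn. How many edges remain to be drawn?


Grid: 2 x 5 boxes, i.e. 3 rows and 6 columns of dots.
Horizontal edges: (rows + 1) * cols = 3 * 5 = 15
Vertical edges: rows * (cols + 1) = 2 * 6 = 12
Total edges: 15 + 12 = 27
Edges drawn: 8
Remaining: 27 - 8 = 19

19


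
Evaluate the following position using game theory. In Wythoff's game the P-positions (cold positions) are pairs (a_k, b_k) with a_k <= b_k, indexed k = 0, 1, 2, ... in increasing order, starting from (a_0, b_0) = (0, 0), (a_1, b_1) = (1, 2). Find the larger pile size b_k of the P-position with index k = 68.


By Wythoff's theorem, a_k = floor(k * phi) and b_k = floor(k * phi^2) = a_k + k, where phi = (1 + sqrt(5))/2 is the golden ratio.
phi = (1 + sqrt(5))/2 = 1.618034
phi^2 = phi + 1 = 2.618034
k = 68
k * phi^2 = 68 * 2.618034 = 178.026311
b_68 = floor(k * phi^2) = 178 (check: a_68 + k = 110 + 68 = 178)

178


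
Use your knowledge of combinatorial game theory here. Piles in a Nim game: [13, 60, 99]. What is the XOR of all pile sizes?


We need the XOR (exclusive or) of all pile sizes.
After XOR-ing pile 1 (size 13): 0 XOR 13 = 13
After XOR-ing pile 2 (size 60): 13 XOR 60 = 49
After XOR-ing pile 3 (size 99): 49 XOR 99 = 82
The Nim-value of this position is 82.

82


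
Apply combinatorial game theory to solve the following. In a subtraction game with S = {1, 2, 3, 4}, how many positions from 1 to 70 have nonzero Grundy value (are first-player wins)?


Subtraction set S = {1, 2, 3, 4}, so G(n) = n mod 5.
G(n) = 0 when n is a multiple of 5.
Multiples of 5 in [1, 70]: 14
N-positions (nonzero Grundy) = 70 - 14 = 56

56


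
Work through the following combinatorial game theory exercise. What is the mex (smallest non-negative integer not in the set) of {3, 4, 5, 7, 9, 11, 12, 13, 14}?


Set = {3, 4, 5, 7, 9, 11, 12, 13, 14}
0 is NOT in the set. This is the mex.
mex = 0

0


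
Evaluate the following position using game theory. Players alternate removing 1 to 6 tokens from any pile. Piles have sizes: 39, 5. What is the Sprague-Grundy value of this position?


Subtraction set: {1, 2, 3, 4, 5, 6}
For this subtraction set, G(n) = n mod 7 (period = max + 1 = 7).
Pile 1 (size 39): G(39) = 39 mod 7 = 4
Pile 2 (size 5): G(5) = 5 mod 7 = 5
Total Grundy value = XOR of all: 4 XOR 5 = 1

1


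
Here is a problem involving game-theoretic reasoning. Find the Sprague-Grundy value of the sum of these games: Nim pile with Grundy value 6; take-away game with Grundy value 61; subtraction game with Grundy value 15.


By the Sprague-Grundy theorem, the Grundy value of a sum of games is the XOR of individual Grundy values.
Nim pile: Grundy value = 6. Running XOR: 0 XOR 6 = 6
take-away game: Grundy value = 61. Running XOR: 6 XOR 61 = 59
subtraction game: Grundy value = 15. Running XOR: 59 XOR 15 = 52
The combined Grundy value is 52.

52


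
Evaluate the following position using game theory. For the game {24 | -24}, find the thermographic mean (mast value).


Game = {24 | -24}, a switch {a | b} with numbers a > b.
Its thermograph has left wall a - t and right wall b + t, which meet at t = (a - b)/2, where both equal (a + b)/2. So the mast (mean value) is at (a + b)/2.
Mean = (24 + (-24))/2 = 0/2 = 0

0


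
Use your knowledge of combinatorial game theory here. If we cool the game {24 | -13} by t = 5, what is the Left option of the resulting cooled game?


Original game: {24 | -13} (a switch {a | b} with a > b).
Cooling by t (for t below the temperature (a - b)/2 = 37/2) taxes each move by t: {a | b} cooled by t is {a - t | b + t}.
Cooling amount: t = 5
Cooled Left option: 24 - 5 = 19
Cooled Right option: -13 + 5 = -8
Cooled game: {19 | -8}
Left option = 19

19


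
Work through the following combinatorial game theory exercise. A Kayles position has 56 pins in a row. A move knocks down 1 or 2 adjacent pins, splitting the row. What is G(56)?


Kayles: a move removes 1 or 2 adjacent pins from a contiguous row.
Removing pins from a row of k leaves two independent rows (a, b) with a + b = k - 1 (one pin) or a + b = k - 2 (two pins); an end removal gives a = 0.
By Sprague-Grundy, G(k) = mex{ G(a) XOR G(b) } over all these splits. G(0) = 0.
G(1): splits (0,0):0^0=0 -> mex({0}) = 1
G(2): splits (0,1):0^1=1 (0,0):0^0=0 -> mex({0, 1}) = 2
G(3): splits (0,2):0^2=2 (1,1):1^1=0 (0,1):0^1=1 -> mex({0, 1, 2}) = 3
G(4): splits (0,3):0^3=3 (1,2):1^2=3 (0,2):0^2=2 (1,1):1^1=0 -> mex({0, 2, 3}) = 1
G(5): splits (0,4):0^1=1 (1,3):1^3=2 (2,2):2^2=0 (0,3):0^3=3 (1,2):1^2=3 -> mex({0, 1, 2, 3}) = 4
G(6) = mex({0, 1, 2, 4}) = 3
G(7) = mex({0, 1, 3, 4, 5}) = 2
G(8) = mex({0, 2, 3, 5, 6}) = 1
G(9) = mex({0, 1, 2, 3, 6, 7}) = 4
G(10) = mex({0, 1, 3, 4, 5, 7}) = 2
G(11) = mex({0, 1, 2, 3, 4, 5}) = 6
G(12) = mex({0, 1, 2, 3, 5, 6, 7}) = 4
G(13) = mex({0, 2, 3, 4, 6, 7}) = 1
G(14) = mex({0, 1, 4, 5, 6, 7}) = 2
G(15) = mex({0, 1, 2, 3, 4, 5, 6}) = 7
G(16) = mex({0, 2, 3, 5, 6, 7}) = 1
G(17) = mex({0, 1, 2, 3, 5, 6, 7}) = 4
G(18) = mex({0, 1, 2, 4, 5, 6}) = 3
G(19) = mex({0, 1, 3, 4, 5, 7}) = 2
G(20) = mex({0, 2, 3, 4, 5, 6, 7}) = 1
G(21) = mex({0, 1, 2, 3, 5, 6, 7}) = 4
G(22) = mex({0, 1, 2, 3, 4, 5, 7}) = 6
G(23) = mex({0, 1, 2, 3, 4, 5, 6}) = 7
G(24) = mex({0, 1, 2, 3, 5, 6, 7}) = 4
G(25) = mex({0, 2, 3, 4, 6, 7}) = 1
G(26) = mex({0, 1, 3, 4, 5, 6, 7}) = 2
G(27) = mex({0, 1, 2, 3, 4, 5, 6, 7}) = 8
G(28) = mex({0, 1, 2, 3, 4, 6, 7, 8}) = 5
G(29) = mex({0, 1, 2, 3, 5, 6, 7, 8, 9}) = 4
G(30) = mex({0, 1, 2, 3, 4, 5, 6, 9, 10}) = 7
G(31) = mex({0, 1, 3, 4, 5, 7, 10, 11}) = 2
G(32) = mex({0, 2, 3, 4, 5, 6, 7, 9, 11}) = 1
G(33) = mex({0, 1, 2, 3, 4, 5, 6, 7, 9, 12}) = 8
G(34) = mex({0, 1, 2, 3, 4, 5, 7, 8, 11, 12}) = 6
G(35) = mex({0, 1, 2, 3, 4, 5, 6, 8, 9, 10, 11}) = 7
G(36) = mex({0, 1, 2, 3, 5, 6, 7, 9, 10}) = 4
G(37) = mex({0, 2, 3, 4, 6, 7, 9, 10, 11, 12}) = 1
G(38) = mex({0, 1, 3, 4, 5, 6, 7, 9, 10, 11, 12}) = 2
G(39) = mex({0, 1, 2, 4, 5, 6, 7, 9, 10, 12, 14}) = 3
G(40) = mex({0, 2, 3, 4, 6, 7, 11, 12, 14}) = 1
G(41) = mex({0, 1, 2, 3, 5, 6, 7, 9, 10, 11, 12}) = 4
G(42) = mex({0, 1, 2, 3, 4, 5, 6, 9, 10}) = 7
G(43) = mex({0, 1, 3, 4, 5, 7, 9, 10, 12, 15}) = 2
G(44) = mex({0, 2, 3, 4, 5, 6, 7, 9, 10, 12, 15}) = 1
G(45) = mex({0, 1, 2, 3, 4, 5, 6, 7, 9, 10, 12, 14}) = 8
G(46) = mex({0, 1, 3, 4, 5, 7, 8, 11, 12, 14}) = 2
G(47) = mex({0, 1, 2, 3, 4, 5, 6, 8, 9, 10, 11, 12}) = 7
G(48) = mex({0, 1, 2, 3, 5, 6, 7, 9, 10}) = 4
G(49) = mex({0, 2, 3, 4, 6, 7, 9, 10, 11, 12, 15}) = 1
G(50) = mex({0, 1, 4, 5, 6, 7, 9, 11, 12, 14, 15}) = 2
G(51) = mex({0, 1, 2, 3, 4, 5, 6, 7, 9, 12, 14, 15}) = 8
G(52) = mex({0, 2, 3, 4, 5, 6, 7, 8, 11, 12, 15}) = 1
G(53) = mex({0, 1, 2, 3, 5, 6, 7, 8, 9, 10, 11, 12}) = 4
G(54) = mex({0, 1, 2, 3, 4, 5, 6, 9, 10}) = 7
G(55) = mex({0, 1, 3, 4, 5, 7, 9, 10, 11, 12}) = 2
G(56) = mex({0, 2, 3, 4, 5, 6, 7, 9, 10, 11, 12, 13, 14}) = 1
Therefore G(56) = 1.

1


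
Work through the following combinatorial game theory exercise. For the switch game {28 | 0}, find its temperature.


The game is {28 | 0}, a switch {a | b} with numbers a > b.
Cooling {a | b} by t gives {a - t | b + t}, which stops being hot when a - t = b + t, i.e. at t = (a - b)/2. So the temperature of a switch is (a - b)/2.
Temperature = (Left option - Right option) / 2
= (28 - (0)) / 2
= 28 / 2
= 14

14


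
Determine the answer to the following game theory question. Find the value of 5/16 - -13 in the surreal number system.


x = 5/16, y = -13
Converting to common denominator: 16
x = 5/16, y = -208/16
x - y = 5/16 - -13 = 213/16

213/16


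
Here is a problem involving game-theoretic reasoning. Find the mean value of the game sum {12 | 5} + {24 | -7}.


G1 = {12 | 5}, G2 = {24 | -7}
Each is a switch {a | b} with numbers a > b; its mean value is (a + b)/2, and mean value is additive over game sums: m(G1 + G2) = m(G1) + m(G2).
Mean of G1 = (12 + (5))/2 = 17/2 = 17/2
Mean of G2 = (24 + (-7))/2 = 17/2 = 17/2
Mean of G1 + G2 = 17/2 + 17/2 = 17

17


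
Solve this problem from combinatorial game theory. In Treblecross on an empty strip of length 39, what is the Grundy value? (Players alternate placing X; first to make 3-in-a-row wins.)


Treblecross: place X on empty cells; 3-in-a-row wins.
Playing within two cells of an existing X lets the opponent win at once, so sensible play treats the cells i-2..i+2 around each X as dead. The player left with no safe cell loses, so this is a normal-play take-away game on strips of safe cells.
Placing X at cell i (0-indexed) of a strip of k safe cells leaves independent strips of sizes max(0, i-2) and max(0, k-i-3). Hence G(k) = mex{ G(max(0,i-2)) XOR G(max(0,k-i-3)) : 0 <= i < k }, with G(0) = 0.
G(1): splits (0,0):0^0=0 -> mex({0}) = 1
G(2): splits (0,0):0^0=0 -> mex({0}) = 1
G(3): splits (0,0):0^0=0 -> mex({0}) = 1
G(4): splits (0,1):0^1=1 (0,0):0^0=0 -> mex({0, 1}) = 2
G(5): splits (0,2):0^1=1 (0,1):0^1=1 (0,0):0^0=0 -> mex({0, 1}) = 2
G(6) = mex({1}) = 0
G(7) = mex({0, 1, 2}) = 3
G(8) = mex({0, 1, 2}) = 3
G(9) = mex({0, 2}) = 1
G(10) = mex({0, 2, 3}) = 1
G(11) = mex({0, 3}) = 1
G(12) = mex({1, 3}) = 0
G(13) = mex({0, 1, 2, 3}) = 4
G(14) = mex({0, 1, 2}) = 3
G(15) = mex({0, 1, 2}) = 3
G(16) = mex({0, 1, 2, 4}) = 3
G(17) = mex({0, 1, 3, 4}) = 2
G(18) = mex({0, 1, 3, 4}) = 2
G(19) = mex({0, 1, 3, 5}) = 2
G(20) = mex({0, 1, 2, 3, 5}) = 4
G(21) = mex({0, 1, 2, 3, 5}) = 4
G(22) = mex({1, 2, 6}) = 0
G(23) = mex({0, 1, 2, 3, 4, 6}) = 5
G(24) = mex({0, 1, 2, 3, 4}) = 5
G(25) = mex({0, 1, 3, 4, 7}) = 2
G(26) = mex({0, 1, 3, 4, 5, 7}) = 2
G(27) = mex({0, 1, 3, 5}) = 2
G(28) = mex({0, 1, 2, 5}) = 3
G(29) = mex({0, 1, 2, 4, 5, 6}) = 3
G(30) = mex({1, 2, 4, 6}) = 0
G(31) = mex({0, 1, 2, 3, 4, 6}) = 5
G(32) = mex({1, 2, 3, 4, 7}) = 0
G(33) = mex({0, 3, 7}) = 1
G(34) = mex({0, 2, 3, 5, 7}) = 1
G(35) = mex({0, 2, 3, 5, 6}) = 1
G(36) = mex({0, 1, 2, 5, 6}) = 3
G(37) = mex({0, 1, 2, 4, 5, 6}) = 3
G(38) = mex({0, 1, 2, 4}) = 3
G(39) = mex({0, 1, 2, 3, 4, 7}) = 5
Therefore G(39) = 5.

5
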